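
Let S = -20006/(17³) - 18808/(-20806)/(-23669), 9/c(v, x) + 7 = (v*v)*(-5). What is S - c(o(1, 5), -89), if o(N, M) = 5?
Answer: -213119047955163/53227730432404 ≈ -4.0039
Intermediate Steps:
c(v, x) = 9/(-7 - 5*v²) (c(v, x) = 9/(-7 + (v*v)*(-5)) = 9/(-7 + v²*(-5)) = 9/(-7 - 5*v²))
S = -4926095713494/1209721146191 (S = -20006/4913 - 18808*(-1/20806)*(-1/23669) = -20006*1/4913 + (9404/10403)*(-1/23669) = -20006/4913 - 9404/246228607 = -4926095713494/1209721146191 ≈ -4.0721)
S - c(o(1, 5), -89) = -4926095713494/1209721146191 - (-9)/(7 + 5*5²) = -4926095713494/1209721146191 - (-9)/(7 + 5*25) = -4926095713494/1209721146191 - (-9)/(7 + 125) = -4926095713494/1209721146191 - (-9)/132 = -4926095713494/1209721146191 - 1*(-3/44) = -4926095713494/1209721146191 + 3/44 = -213119047955163/53227730432404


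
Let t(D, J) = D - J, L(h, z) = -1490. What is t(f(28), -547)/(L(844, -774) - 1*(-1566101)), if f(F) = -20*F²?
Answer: -15133/1564611 ≈ -0.0096720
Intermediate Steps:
t(f(28), -547)/(L(844, -774) - 1*(-1566101)) = (-20*28² - 1*(-547))/(-1490 - 1*(-1566101)) = (-20*784 + 547)/(-1490 + 1566101) = (-15680 + 547)/1564611 = -15133*1/1564611 = -15133/1564611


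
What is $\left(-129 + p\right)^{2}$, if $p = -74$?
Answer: $41209$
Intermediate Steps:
$\left(-129 + p\right)^{2} = \left(-129 - 74\right)^{2} = \left(-203\right)^{2} = 41209$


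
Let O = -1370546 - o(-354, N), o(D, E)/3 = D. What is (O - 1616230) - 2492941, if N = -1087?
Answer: -5478655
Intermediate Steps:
o(D, E) = 3*D
O = -1369484 (O = -1370546 - 3*(-354) = -1370546 - 1*(-1062) = -1370546 + 1062 = -1369484)
(O - 1616230) - 2492941 = (-1369484 - 1616230) - 2492941 = -2985714 - 2492941 = -5478655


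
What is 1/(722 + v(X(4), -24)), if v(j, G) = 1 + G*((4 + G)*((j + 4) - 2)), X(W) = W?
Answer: 1/3603 ≈ 0.00027755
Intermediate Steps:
v(j, G) = 1 + G*(2 + j)*(4 + G) (v(j, G) = 1 + G*((4 + G)*((4 + j) - 2)) = 1 + G*((4 + G)*(2 + j)) = 1 + G*((2 + j)*(4 + G)) = 1 + G*(2 + j)*(4 + G))
1/(722 + v(X(4), -24)) = 1/(722 + (1 + 2*(-24)**2 + 8*(-24) + 4*(-24)**2 + 4*(-24)*4)) = 1/(722 + (1 + 2*576 - 192 + 4*576 - 384)) = 1/(722 + (1 + 1152 - 192 + 2304 - 384)) = 1/(722 + 2881) = 1/3603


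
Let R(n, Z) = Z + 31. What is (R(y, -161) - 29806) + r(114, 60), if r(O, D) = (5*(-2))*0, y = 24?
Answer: -29936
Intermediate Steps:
R(n, Z) = 31 + Z
r(O, D) = 0 (r(O, D) = -10*0 = 0)
(R(y, -161) - 29806) + r(114, 60) = ((31 - 161) - 29806) + 0 = (-130 - 29806) + 0 = -29936 + 0 = -29936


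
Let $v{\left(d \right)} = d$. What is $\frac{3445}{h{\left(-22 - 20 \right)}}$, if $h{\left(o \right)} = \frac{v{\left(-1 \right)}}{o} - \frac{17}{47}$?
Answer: $- \frac{6800430}{667} \approx -10196.0$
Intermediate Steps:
$h{\left(o \right)} = - \frac{17}{47} - \frac{1}{o}$ ($h{\left(o \right)} = - \frac{1}{o} - \frac{17}{47} = - \frac{17}{47} - \frac{1}{o}$)
$\frac{3445}{h{\left(-22 - 20 \right)}} = \frac{3445}{- \frac{17}{47} - \frac{1}{-22 - 20}} = \frac{3445}{- \frac{17}{47} - \frac{1}{-42}} = \frac{3445}{- \frac{17}{47} - - \frac{1}{42}} = \frac{3445}{- \frac{17}{47} + \frac{1}{42}} = \frac{3445}{- \frac{667}{1974}} = 3445 \left(- \frac{1974}{667}\right) = - \frac{6800430}{667}$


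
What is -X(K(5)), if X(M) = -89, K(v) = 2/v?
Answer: 89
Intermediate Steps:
-X(K(5)) = -1*(-89) = 89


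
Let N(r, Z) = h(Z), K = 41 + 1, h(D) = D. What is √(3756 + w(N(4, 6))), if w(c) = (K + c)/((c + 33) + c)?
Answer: 2*√211335/15 ≈ 61.295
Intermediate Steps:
K = 42
N(r, Z) = Z
w(c) = (42 + c)/(33 + 2*c) (w(c) = (42 + c)/((c + 33) + c) = (42 + c)/((33 + c) + c) = (42 + c)/(33 + 2*c))
√(3756 + w(N(4, 6))) = √(3756 + (42 + 6)/(33 + 2*6)) = √(3756 + 48/(33 + 12)) = √(3756 + 48/45) = √(3756 + (1/45)*48) = √(3756 + 16/15) = √(56356/15) = 2*√211335/15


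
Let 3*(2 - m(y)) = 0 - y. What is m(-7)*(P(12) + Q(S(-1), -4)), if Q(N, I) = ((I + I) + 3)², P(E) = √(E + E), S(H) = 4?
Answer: -25/3 - 2*√6/3 ≈ -9.9663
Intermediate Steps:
P(E) = √2*√E (P(E) = √(2*E) = √2*√E)
Q(N, I) = (3 + 2*I)² (Q(N, I) = (2*I + 3)² = (3 + 2*I)²)
m(y) = 2 + y/3 (m(y) = 2 - (0 - y)/3 = 2 - (-1)*y/3 = 2 + y/3)
m(-7)*(P(12) + Q(S(-1), -4)) = (2 + (⅓)*(-7))*(√2*√12 + (3 + 2*(-4))²) = (2 - 7/3)*(√2*(2*√3) + (3 - 8)²) = -(2*√6 + (-5)²)/3 = -(2*√6 + 25)/3 = -(25 + 2*√6)/3 = -25/3 - 2*√6/3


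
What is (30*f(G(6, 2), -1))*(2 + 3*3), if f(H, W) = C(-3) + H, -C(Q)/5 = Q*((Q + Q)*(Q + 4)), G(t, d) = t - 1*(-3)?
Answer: -26730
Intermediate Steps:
G(t, d) = 3 + t (G(t, d) = t + 3 = 3 + t)
C(Q) = -10*Q²*(4 + Q) (C(Q) = -5*Q*(Q + Q)*(Q + 4) = -5*Q*(2*Q)*(4 + Q) = -5*Q*2*Q*(4 + Q) = -10*Q²*(4 + Q))
f(H, W) = -90 + H (f(H, W) = 10*(-3)²*(-4 - 1*(-3)) + H = 10*9*(-4 + 3) + H = 10*9*(-1) + H = -90 + H)
(30*f(G(6, 2), -1))*(2 + 3*3) = (30*(-90 + (3 + 6)))*(2 + 3*3) = (30*(-90 + 9))*(2 + 9) = (30*(-81))*11 = -2430*11 = -26730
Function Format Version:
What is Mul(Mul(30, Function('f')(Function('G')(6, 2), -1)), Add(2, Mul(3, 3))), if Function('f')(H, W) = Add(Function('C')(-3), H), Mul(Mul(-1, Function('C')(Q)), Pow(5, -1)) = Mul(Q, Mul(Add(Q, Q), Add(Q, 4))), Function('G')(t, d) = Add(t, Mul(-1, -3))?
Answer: -26730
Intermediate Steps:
Function('G')(t, d) = Add(3, t) (Function('G')(t, d) = Add(t, 3) = Add(3, t))
Function('C')(Q) = Mul(-10, Pow(Q, 2), Add(4, Q)) (Function('C')(Q) = Mul(-5, Mul(Q, Mul(Add(Q, Q), Add(Q, 4)))) = Mul(-5, Mul(Q, Mul(Mul(2, Q), Add(4, Q)))) = Mul(-5, Mul(Q, Mul(2, Q, Add(4, Q)))) = Mul(-5, Mul(2, Pow(Q, 2), Add(4, Q))) = Mul(-10, Pow(Q, 2), Add(4, Q)))
Function('f')(H, W) = Add(-90, H) (Function('f')(H, W) = Add(Mul(10, Pow(-3, 2), Add(-4, Mul(-1, -3))), H) = Add(Mul(10, 9, Add(-4, 3)), H) = Add(Mul(10, 9, -1), H) = Add(-90, H))
Mul(Mul(30, Function('f')(Function('G')(6, 2), -1)), Add(2, Mul(3, 3))) = Mul(Mul(30, Add(-90, Add(3, 6))), Add(2, Mul(3, 3))) = Mul(Mul(30, Add(-90, 9)), Add(2, 9)) = Mul(Mul(30, -81), 11) = Mul(-2430, 11) = -26730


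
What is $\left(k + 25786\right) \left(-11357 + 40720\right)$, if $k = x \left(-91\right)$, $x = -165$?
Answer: $1198039763$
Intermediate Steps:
$k = 15015$ ($k = \left(-165\right) \left(-91\right) = 15015$)
$\left(k + 25786\right) \left(-11357 + 40720\right) = \left(15015 + 25786\right) \left(-11357 + 40720\right) = 40801 \cdot 29363 = 1198039763$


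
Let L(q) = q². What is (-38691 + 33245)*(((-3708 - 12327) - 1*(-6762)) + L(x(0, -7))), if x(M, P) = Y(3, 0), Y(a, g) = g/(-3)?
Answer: 50500758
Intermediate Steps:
Y(a, g) = -g/3 (Y(a, g) = g*(-⅓) = -g/3)
x(M, P) = 0 (x(M, P) = -⅓*0 = 0)
(-38691 + 33245)*(((-3708 - 12327) - 1*(-6762)) + L(x(0, -7))) = (-38691 + 33245)*(((-3708 - 12327) - 1*(-6762)) + 0²) = -5446*((-16035 + 6762) + 0) = -5446*(-9273 + 0) = -5446*(-9273) = 50500758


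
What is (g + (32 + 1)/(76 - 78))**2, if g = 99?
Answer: 27225/4 ≈ 6806.3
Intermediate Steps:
(g + (32 + 1)/(76 - 78))**2 = (99 + (32 + 1)/(76 - 78))**2 = (99 + 33/(-2))**2 = (99 + 33*(-1/2))**2 = (99 - 33/2)**2 = (165/2)**2 = 27225/4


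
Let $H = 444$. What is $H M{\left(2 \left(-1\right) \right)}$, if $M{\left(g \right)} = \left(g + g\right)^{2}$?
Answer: $7104$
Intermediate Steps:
$M{\left(g \right)} = 4 g^{2}$ ($M{\left(g \right)} = \left(2 g\right)^{2} = 4 g^{2}$)
$H M{\left(2 \left(-1\right) \right)} = 444 \cdot 4 \left(2 \left(-1\right)\right)^{2} = 444 \cdot 4 \left(-2\right)^{2} = 444 \cdot 4 \cdot 4 = 444 \cdot 16 = 7104$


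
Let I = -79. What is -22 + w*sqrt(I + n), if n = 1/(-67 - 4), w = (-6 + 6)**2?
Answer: -22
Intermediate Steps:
w = 0 (w = 0**2 = 0)
n = -1/71 (n = 1/(-71) = -1/71 ≈ -0.014085)
-22 + w*sqrt(I + n) = -22 + 0*sqrt(-79 - 1/71) = -22 + 0*sqrt(-5610/71) = -22 + 0*(I*sqrt(398310)/71) = -22 + 0 = -22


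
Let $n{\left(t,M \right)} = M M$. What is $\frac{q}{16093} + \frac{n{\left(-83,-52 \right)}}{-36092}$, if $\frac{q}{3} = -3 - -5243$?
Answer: $\frac{2672708}{2963411} \approx 0.9019$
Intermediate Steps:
$n{\left(t,M \right)} = M^{2}$
$q = 15720$ ($q = 3 \left(-3 - -5243\right) = 3 \left(-3 + 5243\right) = 3 \cdot 5240 = 15720$)
$\frac{q}{16093} + \frac{n{\left(-83,-52 \right)}}{-36092} = \frac{15720}{16093} + \frac{\left(-52\right)^{2}}{-36092} = 15720 \cdot \frac{1}{16093} + 2704 \left(- \frac{1}{36092}\right) = \frac{15720}{16093} - \frac{676}{9023} = \frac{2672708}{2963411}$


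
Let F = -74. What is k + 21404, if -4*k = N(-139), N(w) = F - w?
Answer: 85551/4 ≈ 21388.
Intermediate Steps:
N(w) = -74 - w
k = -65/4 (k = -(-74 - 1*(-139))/4 = -(-74 + 139)/4 = -¼*65 = -65/4 ≈ -16.250)
k + 21404 = -65/4 + 21404 = 85551/4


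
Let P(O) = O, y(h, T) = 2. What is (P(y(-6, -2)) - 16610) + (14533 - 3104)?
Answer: -5179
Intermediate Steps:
(P(y(-6, -2)) - 16610) + (14533 - 3104) = (2 - 16610) + (14533 - 3104) = -16608 + 11429 = -5179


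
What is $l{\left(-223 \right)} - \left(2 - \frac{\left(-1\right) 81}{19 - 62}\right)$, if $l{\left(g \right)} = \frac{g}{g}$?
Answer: $\frac{38}{43} \approx 0.88372$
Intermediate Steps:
$l{\left(g \right)} = 1$
$l{\left(-223 \right)} - \left(2 - \frac{\left(-1\right) 81}{19 - 62}\right) = 1 - \left(2 - \frac{\left(-1\right) 81}{19 - 62}\right) = 1 - \left(2 + \frac{81}{-43}\right) = 1 - \frac{5}{43} = \frac{38}{43}$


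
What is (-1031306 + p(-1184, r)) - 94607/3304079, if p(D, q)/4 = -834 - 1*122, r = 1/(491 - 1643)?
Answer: -3420151389877/3304079 ≈ -1.0351e+6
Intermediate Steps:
r = -1/1152 (r = 1/(-1152) = -1/1152 ≈ -0.00086806)
p(D, q) = -3824 (p(D, q) = 4*(-834 - 1*122) = 4*(-834 - 122) = 4*(-956) = -3824)
(-1031306 + p(-1184, r)) - 94607/3304079 = (-1031306 - 3824) - 94607/3304079 = -1035130 - 94607*1/3304079 = -1035130 - 94607/3304079 = -3420151389877/3304079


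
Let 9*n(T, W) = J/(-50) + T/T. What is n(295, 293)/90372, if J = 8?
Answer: 7/6777900 ≈ 1.0328e-6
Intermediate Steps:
n(T, W) = 7/75 (n(T, W) = (8/(-50) + T/T)/9 = (8*(-1/50) + 1)/9 = (-4/25 + 1)/9 = (⅑)*(21/25) = 7/75)
n(295, 293)/90372 = (7/75)/90372 = (7/75)*(1/90372) = 7/6777900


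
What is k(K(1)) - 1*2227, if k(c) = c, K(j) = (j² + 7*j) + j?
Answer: -2218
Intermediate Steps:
K(j) = j² + 8*j
k(K(1)) - 1*2227 = 1*(8 + 1) - 1*2227 = 1*9 - 2227 = 9 - 2227 = -2218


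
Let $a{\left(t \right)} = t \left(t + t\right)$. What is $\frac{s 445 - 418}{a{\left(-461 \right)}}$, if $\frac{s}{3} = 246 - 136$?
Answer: $\frac{73216}{212521} \approx 0.34451$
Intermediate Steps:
$s = 330$ ($s = 3 \left(246 - 136\right) = 3 \cdot 110 = 330$)
$a{\left(t \right)} = 2 t^{2}$ ($a{\left(t \right)} = t 2 t = 2 t^{2}$)
$\frac{s 445 - 418}{a{\left(-461 \right)}} = \frac{330 \cdot 445 - 418}{2 \left(-461\right)^{2}} = \frac{146850 - 418}{2 \cdot 212521} = \frac{146432}{425042} = 146432 \cdot \frac{1}{425042} = \frac{73216}{212521}$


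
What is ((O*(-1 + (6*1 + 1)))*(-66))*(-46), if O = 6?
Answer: 109296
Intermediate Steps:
((O*(-1 + (6*1 + 1)))*(-66))*(-46) = ((6*(-1 + (6*1 + 1)))*(-66))*(-46) = ((6*(-1 + (6 + 1)))*(-66))*(-46) = ((6*(-1 + 7))*(-66))*(-46) = ((6*6)*(-66))*(-46) = (36*(-66))*(-46) = -2376*(-46) = 109296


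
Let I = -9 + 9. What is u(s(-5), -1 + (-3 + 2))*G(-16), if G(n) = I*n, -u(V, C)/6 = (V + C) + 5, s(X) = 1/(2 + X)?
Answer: 0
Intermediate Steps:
u(V, C) = -30 - 6*C - 6*V (u(V, C) = -6*((V + C) + 5) = -6*((C + V) + 5) = -6*(5 + C + V) = -30 - 6*C - 6*V)
I = 0
G(n) = 0 (G(n) = 0*n = 0)
u(s(-5), -1 + (-3 + 2))*G(-16) = (-30 - 6*(-1 + (-3 + 2)) - 6/(2 - 5))*0 = (-30 - 6*(-1 - 1) - 6/(-3))*0 = (-30 - 6*(-2) - 6*(-⅓))*0 = (-30 + 12 + 2)*0 = -16*0 = 0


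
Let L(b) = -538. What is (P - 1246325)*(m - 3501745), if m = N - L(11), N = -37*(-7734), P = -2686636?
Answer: 12644662330089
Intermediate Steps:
N = 286158
m = 286696 (m = 286158 - 1*(-538) = 286158 + 538 = 286696)
(P - 1246325)*(m - 3501745) = (-2686636 - 1246325)*(286696 - 3501745) = -3932961*(-3215049) = 12644662330089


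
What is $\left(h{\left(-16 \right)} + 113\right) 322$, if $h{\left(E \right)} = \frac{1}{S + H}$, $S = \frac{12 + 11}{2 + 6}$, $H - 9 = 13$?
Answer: $\frac{7243390}{199} \approx 36399.0$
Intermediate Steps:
$H = 22$ ($H = 9 + 13 = 22$)
$S = \frac{23}{8} \approx 2.875$
$h{\left(E \right)} = \frac{8}{199}$ ($h{\left(E \right)} = \frac{1}{\frac{23}{8} + 22} = \frac{1}{\frac{199}{8}} = \frac{8}{199}$)
$\left(h{\left(-16 \right)} + 113\right) 322 = \left(\frac{8}{199} + 113\right) 322 = \frac{22495}{199} \cdot 322 = \frac{7243390}{199}$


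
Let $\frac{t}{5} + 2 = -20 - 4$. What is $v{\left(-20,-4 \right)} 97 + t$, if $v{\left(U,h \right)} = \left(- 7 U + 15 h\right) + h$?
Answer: $7242$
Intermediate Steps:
$v{\left(U,h \right)} = - 7 U + 16 h$
$t = -130$ ($t = -10 + 5 \left(-20 - 4\right) = -10 + 5 \left(-24\right) = -10 - 120 = -130$)
$v{\left(-20,-4 \right)} 97 + t = \left(\left(-7\right) \left(-20\right) + 16 \left(-4\right)\right) 97 - 130 = \left(140 - 64\right) 97 - 130 = 76 \cdot 97 - 130 = 7372 - 130 = 7242$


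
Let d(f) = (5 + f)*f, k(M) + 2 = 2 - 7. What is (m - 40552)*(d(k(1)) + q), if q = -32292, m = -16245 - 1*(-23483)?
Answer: 1075309292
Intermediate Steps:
k(M) = -7 (k(M) = -2 + (2 - 7) = -2 - 5 = -7)
d(f) = f*(5 + f)
m = 7238 (m = -16245 + 23483 = 7238)
(m - 40552)*(d(k(1)) + q) = (7238 - 40552)*(-7*(5 - 7) - 32292) = -33314*(-7*(-2) - 32292) = -33314*(14 - 32292) = -33314*(-32278) = 1075309292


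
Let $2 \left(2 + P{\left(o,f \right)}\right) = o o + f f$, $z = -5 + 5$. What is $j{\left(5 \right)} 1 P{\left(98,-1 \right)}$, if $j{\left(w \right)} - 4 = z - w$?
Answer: $- \frac{9601}{2} \approx -4800.5$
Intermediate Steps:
$z = 0$
$j{\left(w \right)} = 4 - w$ ($j{\left(w \right)} = 4 + \left(0 - w\right) = 4 - w$)
$P{\left(o,f \right)} = -2 + \frac{f^{2}}{2} + \frac{o^{2}}{2}$ ($P{\left(o,f \right)} = -2 + \frac{o o + f f}{2} = -2 + \frac{o^{2} + f^{2}}{2} = -2 + \frac{f^{2} + o^{2}}{2} = -2 + \left(\frac{f^{2}}{2} + \frac{o^{2}}{2}\right) = -2 + \frac{f^{2}}{2} + \frac{o^{2}}{2}$)
$j{\left(5 \right)} 1 P{\left(98,-1 \right)} = \left(4 - 5\right) 1 \left(-2 + \frac{\left(-1\right)^{2}}{2} + \frac{98^{2}}{2}\right) = \left(4 - 5\right) 1 \left(-2 + \frac{1}{2} \cdot 1 + \frac{1}{2} \cdot 9604\right) = \left(-1\right) 1 \left(-2 + \frac{1}{2} + 4802\right) = \left(-1\right) \frac{9601}{2} = - \frac{9601}{2}$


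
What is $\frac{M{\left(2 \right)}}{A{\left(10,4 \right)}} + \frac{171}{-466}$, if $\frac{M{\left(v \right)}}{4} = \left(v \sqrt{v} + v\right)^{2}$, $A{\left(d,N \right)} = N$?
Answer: $\frac{5421}{466} + 8 \sqrt{2} \approx 22.947$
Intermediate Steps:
$M{\left(v \right)} = 4 \left(v + v^{\frac{3}{2}}\right)^{2}$ ($M{\left(v \right)} = 4 \left(v \sqrt{v} + v\right)^{2} = 4 \left(v^{\frac{3}{2}} + v\right)^{2} = 4 \left(v + v^{\frac{3}{2}}\right)^{2}$)
$\frac{M{\left(2 \right)}}{A{\left(10,4 \right)}} + \frac{171}{-466} = \frac{4 \left(2 + 2^{\frac{3}{2}}\right)^{2}}{4} + \frac{171}{-466} = 4 \left(2 + 2 \sqrt{2}\right)^{2} \cdot \frac{1}{4} + 171 \left(- \frac{1}{466}\right) = \left(2 + 2 \sqrt{2}\right)^{2} - \frac{171}{466} = - \frac{171}{466} + \left(2 + 2 \sqrt{2}\right)^{2}$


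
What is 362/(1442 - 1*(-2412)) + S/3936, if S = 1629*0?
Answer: 181/1927 ≈ 0.093928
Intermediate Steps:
S = 0
362/(1442 - 1*(-2412)) + S/3936 = 362/(1442 - 1*(-2412)) + 0/3936 = 362/(1442 + 2412) + 0*(1/3936) = 362/3854 + 0 = 362*(1/3854) + 0 = 181/1927 + 0 = 181/1927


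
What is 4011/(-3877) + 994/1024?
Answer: -126763/1985024 ≈ -0.063860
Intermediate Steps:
4011/(-3877) + 994/1024 = 4011*(-1/3877) + 994*(1/1024) = -4011/3877 + 497/512 = -126763/1985024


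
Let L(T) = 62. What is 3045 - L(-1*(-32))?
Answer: 2983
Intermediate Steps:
3045 - L(-1*(-32)) = 3045 - 1*62 = 3045 - 62 = 2983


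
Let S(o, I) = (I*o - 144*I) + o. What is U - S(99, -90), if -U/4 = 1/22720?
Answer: -23566321/5680 ≈ -4149.0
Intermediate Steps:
S(o, I) = o - 144*I + I*o (S(o, I) = (-144*I + I*o) + o = o - 144*I + I*o)
U = -1/5680 (U = -4/22720 = -4*1/22720 = -1/5680 ≈ -0.00017606)
U - S(99, -90) = -1/5680 - (99 - 144*(-90) - 90*99) = -1/5680 - (99 + 12960 - 8910) = -1/5680 - 1*4149 = -1/5680 - 4149 = -23566321/5680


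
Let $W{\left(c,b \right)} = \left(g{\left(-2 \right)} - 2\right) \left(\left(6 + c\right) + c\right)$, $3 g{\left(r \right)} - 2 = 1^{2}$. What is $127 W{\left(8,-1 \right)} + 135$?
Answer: $-2659$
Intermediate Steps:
$g{\left(r \right)} = 1$ ($g{\left(r \right)} = \frac{2}{3} + \frac{1^{2}}{3} = \frac{2}{3} + \frac{1}{3} \cdot 1 = \frac{2}{3} + \frac{1}{3} = 1$)
$W{\left(c,b \right)} = -6 - 2 c$ ($W{\left(c,b \right)} = \left(1 - 2\right) \left(\left(6 + c\right) + c\right) = - (6 + 2 c) = -6 - 2 c$)
$127 W{\left(8,-1 \right)} + 135 = 127 \left(-6 - 16\right) + 135 = 127 \left(-22\right) + 135 = -2794 + 135 = -2659$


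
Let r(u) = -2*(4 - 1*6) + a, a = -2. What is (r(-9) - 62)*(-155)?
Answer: 9300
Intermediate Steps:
r(u) = 2 (r(u) = -2*(4 - 1*6) - 2 = -2*(4 - 6) - 2 = -2*(-2) - 2 = 4 - 2 = 2)
(r(-9) - 62)*(-155) = (2 - 62)*(-155) = -60*(-155) = 9300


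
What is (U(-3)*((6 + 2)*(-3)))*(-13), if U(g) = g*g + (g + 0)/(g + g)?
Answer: 2964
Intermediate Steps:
U(g) = ½ + g² (U(g) = g² + g/((2*g)) = g² + g*(1/(2*g)) = g² + ½ = ½ + g²)
(U(-3)*((6 + 2)*(-3)))*(-13) = ((½ + (-3)²)*((6 + 2)*(-3)))*(-13) = ((½ + 9)*(8*(-3)))*(-13) = ((19/2)*(-24))*(-13) = -228*(-13) = 2964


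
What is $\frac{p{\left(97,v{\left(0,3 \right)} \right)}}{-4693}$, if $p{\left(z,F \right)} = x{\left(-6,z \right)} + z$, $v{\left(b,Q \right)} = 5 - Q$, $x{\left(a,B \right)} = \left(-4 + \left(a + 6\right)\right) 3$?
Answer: $- \frac{85}{4693} \approx -0.018112$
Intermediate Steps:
$x{\left(a,B \right)} = 6 + 3 a$ ($x{\left(a,B \right)} = \left(-4 + \left(6 + a\right)\right) 3 = \left(2 + a\right) 3 = 6 + 3 a$)
$p{\left(z,F \right)} = -12 + z$ ($p{\left(z,F \right)} = \left(6 + 3 \left(-6\right)\right) + z = \left(6 - 18\right) + z = -12 + z$)
$\frac{p{\left(97,v{\left(0,3 \right)} \right)}}{-4693} = \frac{-12 + 97}{-4693} = 85 \left(- \frac{1}{4693}\right) = - \frac{85}{4693}$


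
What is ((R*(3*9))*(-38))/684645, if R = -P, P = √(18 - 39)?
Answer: 342*I*√21/228215 ≈ 0.0068674*I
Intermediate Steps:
P = I*√21 (P = √(-21) = I*√21 ≈ 4.5826*I)
R = -I*√21 ≈ -4.5826*I
((R*(3*9))*(-38))/684645 = (((-I*√21)*(3*9))*(-38))/684645 = ((-I*√21*27)*(-38))*(1/684645) = (-27*I*√21*(-38))*(1/684645) = (1026*I*√21)*(1/684645) = 342*I*√21/228215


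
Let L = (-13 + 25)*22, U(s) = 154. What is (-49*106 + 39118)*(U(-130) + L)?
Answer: 14180232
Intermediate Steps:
L = 264 (L = 12*22 = 264)
(-49*106 + 39118)*(U(-130) + L) = (-49*106 + 39118)*(154 + 264) = (-5194 + 39118)*418 = 33924*418 = 14180232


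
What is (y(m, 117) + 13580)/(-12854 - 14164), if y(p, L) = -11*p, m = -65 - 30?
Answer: -1625/3002 ≈ -0.54131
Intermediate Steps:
m = -95
y(p, L) = -11*p
(y(m, 117) + 13580)/(-12854 - 14164) = (-11*(-95) + 13580)/(-12854 - 14164) = (1045 + 13580)/(-27018) = 14625*(-1/27018) = -1625/3002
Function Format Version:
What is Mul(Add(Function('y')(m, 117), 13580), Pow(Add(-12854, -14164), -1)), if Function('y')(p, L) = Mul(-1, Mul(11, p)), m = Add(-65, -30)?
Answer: Rational(-1625, 3002) ≈ -0.54131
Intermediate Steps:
m = -95
Function('y')(p, L) = Mul(-11, p)
Mul(Add(Function('y')(m, 117), 13580), Pow(Add(-12854, -14164), -1)) = Mul(Add(Mul(-11, -95), 13580), Pow(Add(-12854, -14164), -1)) = Mul(Add(1045, 13580), Pow(-27018, -1)) = Mul(14625, Rational(-1, 27018)) = Rational(-1625, 3002)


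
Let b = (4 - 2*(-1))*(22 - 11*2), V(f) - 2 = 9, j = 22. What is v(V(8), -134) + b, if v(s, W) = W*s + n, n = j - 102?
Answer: -1554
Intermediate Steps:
V(f) = 11 (V(f) = 2 + 9 = 11)
n = -80 (n = 22 - 102 = -80)
v(s, W) = -80 + W*s (v(s, W) = W*s - 80 = -80 + W*s)
b = 0 (b = (4 + 2)*(22 - 22) = 6*0 = 0)
v(V(8), -134) + b = (-80 - 134*11) + 0 = (-80 - 1474) + 0 = -1554 + 0 = -1554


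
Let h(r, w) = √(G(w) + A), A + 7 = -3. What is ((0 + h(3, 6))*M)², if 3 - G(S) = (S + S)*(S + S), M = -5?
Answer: -3775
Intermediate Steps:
A = -10 (A = -7 - 3 = -10)
G(S) = 3 - 4*S² (G(S) = 3 - (S + S)*(S + S) = 3 - 2*S*2*S = 3 - 4*S²)
h(r, w) = √(-7 - 4*w²) (h(r, w) = √((3 - 4*w²) - 10) = √(-7 - 4*w²))
((0 + h(3, 6))*M)² = ((0 + √(-7 - 4*6²))*(-5))² = ((0 + √(-7 - 4*36))*(-5))² = ((0 + √(-7 - 144))*(-5))² = ((0 + √(-151))*(-5))² = ((0 + I*√151)*(-5))² = ((I*√151)*(-5))² = (-5*I*√151)² = -3775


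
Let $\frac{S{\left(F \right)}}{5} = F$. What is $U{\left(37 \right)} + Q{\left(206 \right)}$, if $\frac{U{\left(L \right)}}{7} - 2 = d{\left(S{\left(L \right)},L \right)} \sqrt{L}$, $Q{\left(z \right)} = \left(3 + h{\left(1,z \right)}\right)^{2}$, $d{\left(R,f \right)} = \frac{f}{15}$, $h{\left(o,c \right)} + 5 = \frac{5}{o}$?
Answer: $23 + \frac{259 \sqrt{37}}{15} \approx 128.03$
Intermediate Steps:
$h{\left(o,c \right)} = -5 + \frac{5}{o}$
$S{\left(F \right)} = 5 F$
$d{\left(R,f \right)} = \frac{f}{15}$ ($d{\left(R,f \right)} = f \frac{1}{15} = \frac{f}{15}$)
$Q{\left(z \right)} = 9$ ($Q{\left(z \right)} = \left(3 - \left(5 - \frac{5}{1}\right)\right)^{2} = \left(3 + \left(-5 + 5 \cdot 1\right)\right)^{2} = \left(3 + \left(-5 + 5\right)\right)^{2} = \left(3 + 0\right)^{2} = 3^{2} = 9$)
$U{\left(L \right)} = 14 + \frac{7 L^{\frac{3}{2}}}{15}$ ($U{\left(L \right)} = 14 + 7 \frac{L}{15} \sqrt{L} = 14 + 7 \frac{L^{\frac{3}{2}}}{15} = 14 + \frac{7 L^{\frac{3}{2}}}{15}$)
$U{\left(37 \right)} + Q{\left(206 \right)} = \left(14 + \frac{7 \cdot 37^{\frac{3}{2}}}{15}\right) + 9 = \left(14 + \frac{7 \cdot 37 \sqrt{37}}{15}\right) + 9 = \left(14 + \frac{259 \sqrt{37}}{15}\right) + 9 = 23 + \frac{259 \sqrt{37}}{15}$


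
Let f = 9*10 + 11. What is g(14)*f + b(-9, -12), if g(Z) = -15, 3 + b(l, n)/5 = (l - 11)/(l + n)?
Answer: -32030/21 ≈ -1525.2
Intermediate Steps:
b(l, n) = -15 + 5*(-11 + l)/(l + n) (b(l, n) = -15 + 5*((l - 11)/(l + n)) = -15 + 5*((-11 + l)/(l + n)) = -15 + 5*(-11 + l)/(l + n))
f = 101 (f = 90 + 11 = 101)
g(14)*f + b(-9, -12) = -15*101 + 5*(-11 - 3*(-12) - 2*(-9))/(-9 - 12) = -1515 + 5*(-11 + 36 + 18)/(-21) = -1515 + 5*(-1/21)*43 = -1515 - 215/21 = -32030/21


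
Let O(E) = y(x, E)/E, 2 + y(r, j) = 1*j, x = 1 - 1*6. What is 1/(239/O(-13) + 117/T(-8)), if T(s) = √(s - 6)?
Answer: 50190/10632947 + 2025*I*√14/10632947 ≈ 0.0047202 + 0.00071258*I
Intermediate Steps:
x = -5 (x = 1 - 6 = -5)
T(s) = √(-6 + s)
y(r, j) = -2 + j (y(r, j) = -2 + 1*j = -2 + j)
O(E) = (-2 + E)/E
1/(239/O(-13) + 117/T(-8)) = 1/(239/(((-2 - 13)/(-13))) + 117/(√(-6 - 8))) = 1/(239/((-1/13*(-15))) + 117/(√(-14))) = 1/(239/(15/13) + 117/((I*√14))) = 1/(239*(13/15) + 117*(-I*√14/14)) = 1/(3107/15 - 117*I*√14/14)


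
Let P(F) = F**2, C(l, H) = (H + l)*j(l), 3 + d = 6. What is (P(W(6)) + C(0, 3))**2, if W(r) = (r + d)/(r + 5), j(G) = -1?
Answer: 79524/14641 ≈ 5.4316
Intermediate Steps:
d = 3 (d = -3 + 6 = 3)
C(l, H) = -H - l (C(l, H) = (H + l)*(-1) = -H - l)
W(r) = (3 + r)/(5 + r) (W(r) = (r + 3)/(r + 5) = (3 + r)/(5 + r))
(P(W(6)) + C(0, 3))**2 = (((3 + 6)/(5 + 6))**2 + (-1*3 - 1*0))**2 = ((9/11)**2 + (-3 + 0))**2 = (((1/11)*9)**2 - 3)**2 = ((9/11)**2 - 3)**2 = (81/121 - 3)**2 = (-282/121)**2 = 79524/14641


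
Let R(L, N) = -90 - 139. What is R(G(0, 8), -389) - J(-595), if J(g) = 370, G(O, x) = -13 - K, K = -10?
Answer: -599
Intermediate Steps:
G(O, x) = -3 (G(O, x) = -13 - 1*(-10) = -13 + 10 = -3)
R(L, N) = -229
R(G(0, 8), -389) - J(-595) = -229 - 1*370 = -229 - 370 = -599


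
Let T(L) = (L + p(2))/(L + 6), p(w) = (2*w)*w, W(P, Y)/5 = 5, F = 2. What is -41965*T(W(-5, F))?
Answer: -1384845/31 ≈ -44672.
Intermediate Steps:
W(P, Y) = 25 (W(P, Y) = 5*5 = 25)
p(w) = 2*w²
T(L) = (8 + L)/(6 + L) (T(L) = (L + 2*2²)/(L + 6) = (L + 2*4)/(6 + L) = (L + 8)/(6 + L) = (8 + L)/(6 + L))
-41965*T(W(-5, F)) = -41965*(8 + 25)/(6 + 25) = -41965*33/31 = -1384845/31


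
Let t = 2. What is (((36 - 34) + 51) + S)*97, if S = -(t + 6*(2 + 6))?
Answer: 291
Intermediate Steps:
S = -50 (S = -(2 + 6*(2 + 6)) = -(2 + 6*8) = -(2 + 48) = -1*50 = -50)
(((36 - 34) + 51) + S)*97 = (((36 - 34) + 51) - 50)*97 = ((2 + 51) - 50)*97 = (53 - 50)*97 = 3*97 = 291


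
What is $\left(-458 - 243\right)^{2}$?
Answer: $491401$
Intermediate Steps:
$\left(-458 - 243\right)^{2} = \left(-701\right)^{2} = 491401$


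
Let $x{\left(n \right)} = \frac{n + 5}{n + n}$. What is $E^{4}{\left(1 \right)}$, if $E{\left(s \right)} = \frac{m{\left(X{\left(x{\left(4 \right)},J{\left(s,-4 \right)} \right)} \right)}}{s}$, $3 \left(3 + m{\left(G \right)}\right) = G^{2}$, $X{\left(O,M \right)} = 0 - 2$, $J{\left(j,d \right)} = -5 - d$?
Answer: $\frac{625}{81} \approx 7.716$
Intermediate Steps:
$x{\left(n \right)} = \frac{5 + n}{2 n}$
$X{\left(O,M \right)} = -2$ ($X{\left(O,M \right)} = 0 - 2 = -2$)
$m{\left(G \right)} = -3 + \frac{G^{2}}{3}$
$E{\left(s \right)} = - \frac{5}{3 s}$ ($E{\left(s \right)} = \frac{-3 + \frac{\left(-2\right)^{2}}{3}}{s} = \frac{-3 + \frac{1}{3} \cdot 4}{s} = \frac{-3 + \frac{4}{3}}{s} = - \frac{5}{3 s}$)
$E^{4}{\left(1 \right)} = \left(- \frac{5}{3 \cdot 1}\right)^{4} = \left(\left(- \frac{5}{3}\right) 1\right)^{4} = \left(- \frac{5}{3}\right)^{4} = \frac{625}{81}$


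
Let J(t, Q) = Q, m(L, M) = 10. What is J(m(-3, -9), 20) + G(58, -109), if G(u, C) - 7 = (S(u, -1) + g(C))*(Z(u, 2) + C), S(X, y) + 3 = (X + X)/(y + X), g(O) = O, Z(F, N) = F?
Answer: 107069/19 ≈ 5635.2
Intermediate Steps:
S(X, y) = -3 + 2*X/(X + y) (S(X, y) = -3 + (X + X)/(y + X) = -3 + (2*X)/(X + y) = -3 + 2*X/(X + y))
G(u, C) = 7 + (C + u)*(C + (3 - u)/(-1 + u)) (G(u, C) = 7 + ((-u - 3*(-1))/(u - 1) + C)*(u + C) = 7 + ((-u + 3)/(-1 + u) + C)*(C + u) = 7 + ((3 - u)/(-1 + u) + C)*(C + u) = 7 + (C + (3 - u)/(-1 + u))*(C + u) = 7 + (C + u)*(C + (3 - u)/(-1 + u)))
J(m(-3, -9), 20) + G(58, -109) = 20 + ((-1 + 58)*(7 + (-109)**2 - 109*58) - 1*(-109)*(-3 + 58) - 1*58*(-3 + 58))/(-1 + 58) = 20 + (57*(7 + 11881 - 6322) - 1*(-109)*55 - 1*58*55)/57 = 20 + (57*5566 + 5995 - 3190)/57 = 20 + (317262 + 5995 - 3190)/57 = 20 + (1/57)*320067 = 20 + 106689/19 = 107069/19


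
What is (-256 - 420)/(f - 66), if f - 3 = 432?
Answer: -676/369 ≈ -1.8320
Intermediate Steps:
f = 435 (f = 3 + 432 = 435)
(-256 - 420)/(f - 66) = (-256 - 420)/(435 - 66) = -676/369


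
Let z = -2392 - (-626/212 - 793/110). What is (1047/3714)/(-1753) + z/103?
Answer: -15068026459917/651595902430 ≈ -23.125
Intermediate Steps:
z = -6943058/2915 (z = -2392 - (-626*1/212 - 793*1/110) = -2392 - (-313/106 - 793/110) = -2392 - 1*(-29622/2915) = -2392 + 29622/2915 = -6943058/2915 ≈ -2381.8)
(1047/3714)/(-1753) + z/103 = (1047/3714)/(-1753) - 6943058/2915/103 = (1047*(1/3714))*(-1/1753) - 6943058/2915*1/103 = (349/1238)*(-1/1753) - 6943058/300245 = -349/2170214 - 6943058/300245 = -15068026459917/651595902430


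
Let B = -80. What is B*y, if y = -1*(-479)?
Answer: -38320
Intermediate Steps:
y = 479
B*y = -80*479 = -38320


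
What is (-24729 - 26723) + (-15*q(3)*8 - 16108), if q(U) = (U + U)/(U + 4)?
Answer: -473640/7 ≈ -67663.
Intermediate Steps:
q(U) = 2*U/(4 + U) (q(U) = (2*U)/(4 + U) = 2*U/(4 + U))
(-24729 - 26723) + (-15*q(3)*8 - 16108) = (-24729 - 26723) + (-30*3/(4 + 3)*8 - 16108) = -51452 + (-30*3/7*8 - 16108) = -51452 + (-15*6/7*8 - 16108) = -51452 + (-90/7*8 - 16108) = -51452 + (-720/7 - 16108) = -51452 - 113476/7 = -473640/7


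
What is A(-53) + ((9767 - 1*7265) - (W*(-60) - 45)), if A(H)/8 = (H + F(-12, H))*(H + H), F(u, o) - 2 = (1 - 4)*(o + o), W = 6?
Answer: -223509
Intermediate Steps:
F(u, o) = 2 - 6*o (F(u, o) = 2 + (1 - 4)*(o + o) = 2 - 6*o)
A(H) = 16*H*(2 - 5*H) (A(H) = 8*((H + (2 - 6*H))*(H + H)) = 8*((2 - 5*H)*(2*H)) = 8*(2*H*(2 - 5*H)) = 16*H*(2 - 5*H))
A(-53) + ((9767 - 1*7265) - (W*(-60) - 45)) = 16*(-53)*(2 - 5*(-53)) + ((9767 - 1*7265) - (6*(-60) - 45)) = 16*(-53)*(2 + 265) + ((9767 - 7265) - (-360 - 45)) = 16*(-53)*267 + (2502 - 1*(-405)) = -226416 + (2502 + 405) = -226416 + 2907 = -223509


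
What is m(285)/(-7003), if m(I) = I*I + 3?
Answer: -81228/7003 ≈ -11.599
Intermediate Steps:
m(I) = 3 + I² (m(I) = I² + 3 = 3 + I²)
m(285)/(-7003) = (3 + 285²)/(-7003) = (3 + 81225)*(-1/7003) = 81228*(-1/7003) = -81228/7003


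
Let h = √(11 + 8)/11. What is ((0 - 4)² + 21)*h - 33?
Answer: -33 + 37*√19/11 ≈ -18.338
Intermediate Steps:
h = √19/11 (h = √19*(1/11) = √19/11 ≈ 0.39626)
((0 - 4)² + 21)*h - 33 = ((0 - 4)² + 21)*(√19/11) - 33 = ((-4)² + 21)*(√19/11) - 33 = (16 + 21)*(√19/11) - 33 = 37*(√19/11) - 33 = 37*√19/11 - 33 = -33 + 37*√19/11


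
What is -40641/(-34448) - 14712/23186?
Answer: 217751625/399355664 ≈ 0.54526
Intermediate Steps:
-40641/(-34448) - 14712/23186 = -40641*(-1/34448) - 14712*1/23186 = 40641/34448 - 7356/11593 = 217751625/399355664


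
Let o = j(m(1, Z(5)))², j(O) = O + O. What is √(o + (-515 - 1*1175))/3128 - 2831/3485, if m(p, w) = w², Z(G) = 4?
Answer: -2831/3485 + 3*I*√74/3128 ≈ -0.81234 + 0.0082503*I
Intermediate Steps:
j(O) = 2*O
o = 1024 (o = (2*4²)² = (2*16)² = 32² = 1024)
√(o + (-515 - 1*1175))/3128 - 2831/3485 = √(1024 + (-515 - 1*1175))/3128 - 2831/3485 = √(1024 + (-515 - 1175))*(1/3128) - 2831*1/3485 = √(1024 - 1690)*(1/3128) - 2831/3485 = √(-666)*(1/3128) - 2831/3485 = (3*I*√74)*(1/3128) - 2831/3485 = 3*I*√74/3128 - 2831/3485 = -2831/3485 + 3*I*√74/3128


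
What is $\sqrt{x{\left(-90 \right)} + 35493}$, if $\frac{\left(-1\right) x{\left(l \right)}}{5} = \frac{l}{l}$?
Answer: $4 \sqrt{2218} \approx 188.38$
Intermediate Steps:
$x{\left(l \right)} = -5$ ($x{\left(l \right)} = - 5 \frac{l}{l} = \left(-5\right) 1 = -5$)
$\sqrt{x{\left(-90 \right)} + 35493} = \sqrt{-5 + 35493} = \sqrt{35488} = 4 \sqrt{2218}$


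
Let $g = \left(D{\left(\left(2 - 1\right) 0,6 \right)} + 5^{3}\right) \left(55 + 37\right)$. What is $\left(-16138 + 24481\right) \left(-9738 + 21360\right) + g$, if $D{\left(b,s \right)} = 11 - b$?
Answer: $96974858$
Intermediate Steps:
$g = 12512$ ($g = \left(\left(11 - \left(2 - 1\right) 0\right) + 5^{3}\right) \left(55 + 37\right) = \left(\left(11 - 1 \cdot 0\right) + 125\right) 92 = \left(\left(11 - 0\right) + 125\right) 92 = \left(\left(11 + 0\right) + 125\right) 92 = \left(11 + 125\right) 92 = 136 \cdot 92 = 12512$)
$\left(-16138 + 24481\right) \left(-9738 + 21360\right) + g = \left(-16138 + 24481\right) \left(-9738 + 21360\right) + 12512 = 8343 \cdot 11622 + 12512 = 96962346 + 12512 = 96974858$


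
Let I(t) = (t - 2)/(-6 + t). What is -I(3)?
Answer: ⅓ ≈ 0.33333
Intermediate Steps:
I(t) = (-2 + t)/(-6 + t)
-I(3) = -(-2 + 3)/(-6 + 3) = -1/(-3) = -(-1)/3 = -1*(-⅓) = ⅓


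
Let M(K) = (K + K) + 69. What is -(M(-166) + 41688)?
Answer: -41425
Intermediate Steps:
M(K) = 69 + 2*K (M(K) = 2*K + 69 = 69 + 2*K)
-(M(-166) + 41688) = -((69 + 2*(-166)) + 41688) = -((69 - 332) + 41688) = -(-263 + 41688) = -1*41425 = -41425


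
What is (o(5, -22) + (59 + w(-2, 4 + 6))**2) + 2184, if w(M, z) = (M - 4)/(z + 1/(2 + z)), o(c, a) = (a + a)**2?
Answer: 110263409/14641 ≈ 7531.1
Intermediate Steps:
o(c, a) = 4*a**2 (o(c, a) = (2*a)**2 = 4*a**2)
w(M, z) = (-4 + M)/(z + 1/(2 + z))
(o(5, -22) + (59 + w(-2, 4 + 6))**2) + 2184 = (4*(-22)**2 + (59 + (-8 - 4*(4 + 6) + 2*(-2) - 2*(4 + 6))/(1 + (4 + 6)**2 + 2*(4 + 6)))**2) + 2184 = (4*484 + (59 + (-8 - 4*10 - 4 - 2*10)/(1 + 10**2 + 2*10))**2) + 2184 = (1936 + (59 + (-8 - 40 - 4 - 20)/(1 + 100 + 20))**2) + 2184 = (1936 + (59 - 72/121)**2) + 2184 = (1936 + (7067/121)**2) + 2184 = (1936 + 49942489/14641) + 2184 = 78287465/14641 + 2184 = 110263409/14641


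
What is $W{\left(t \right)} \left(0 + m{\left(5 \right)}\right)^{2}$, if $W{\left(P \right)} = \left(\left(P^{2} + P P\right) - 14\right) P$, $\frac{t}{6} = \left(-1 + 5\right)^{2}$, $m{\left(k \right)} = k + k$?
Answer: $176812800$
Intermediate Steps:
$m{\left(k \right)} = 2 k$
$t = 96$ ($t = 6 \left(-1 + 5\right)^{2} = 6 \cdot 4^{2} = 6 \cdot 16 = 96$)
$W{\left(P \right)} = P \left(-14 + 2 P^{2}\right)$ ($W{\left(P \right)} = \left(\left(P^{2} + P^{2}\right) - 14\right) P = \left(2 P^{2} - 14\right) P = \left(-14 + 2 P^{2}\right) P = P \left(-14 + 2 P^{2}\right)$)
$W{\left(t \right)} \left(0 + m{\left(5 \right)}\right)^{2} = 2 \cdot 96 \left(-7 + 96^{2}\right) \left(0 + 2 \cdot 5\right)^{2} = 2 \cdot 96 \left(-7 + 9216\right) \left(0 + 10\right)^{2} = 2 \cdot 96 \cdot 9209 \cdot 10^{2} = 1768128 \cdot 100 = 176812800$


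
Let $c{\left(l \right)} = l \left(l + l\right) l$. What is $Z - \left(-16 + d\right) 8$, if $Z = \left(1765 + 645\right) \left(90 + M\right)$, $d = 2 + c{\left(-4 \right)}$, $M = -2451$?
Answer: $-5688874$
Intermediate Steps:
$c{\left(l \right)} = 2 l^{3}$ ($c{\left(l \right)} = l 2 l l = 2 l^{2} l = 2 l^{3}$)
$d = -126$ ($d = 2 + 2 \left(-4\right)^{3} = 2 + 2 \left(-64\right) = 2 - 128 = -126$)
$Z = -5690010$ ($Z = \left(1765 + 645\right) \left(90 - 2451\right) = 2410 \left(-2361\right) = -5690010$)
$Z - \left(-16 + d\right) 8 = -5690010 - \left(-16 - 126\right) 8 = -5690010 - \left(-142\right) 8 = -5690010 - -1136 = -5690010 + 1136 = -5688874$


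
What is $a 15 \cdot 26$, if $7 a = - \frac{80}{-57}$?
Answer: $\frac{10400}{133} \approx 78.195$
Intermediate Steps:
$a = \frac{80}{399}$ ($a = \frac{\left(-80\right) \frac{1}{-57}}{7} = \frac{\left(-80\right) \left(- \frac{1}{57}\right)}{7} = \frac{1}{7} \cdot \frac{80}{57} = \frac{80}{399} \approx 0.2005$)
$a 15 \cdot 26 = \frac{80}{399} \cdot 15 \cdot 26 = \frac{400}{133} \cdot 26 = \frac{10400}{133}$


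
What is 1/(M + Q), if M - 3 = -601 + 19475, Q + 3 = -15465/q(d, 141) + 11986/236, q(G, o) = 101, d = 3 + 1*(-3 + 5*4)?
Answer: 11918/223720755 ≈ 5.3272e-5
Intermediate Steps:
d = 20 (d = 3 + 1*(-3 + 20) = 3 + 1*17 = 3 + 17 = 20)
Q = -1255331/11918 (Q = -3 + (-15465/101 + 11986/236) = -3 + (-15465*1/101 + 11986*(1/236)) = -3 + (-15465/101 + 5993/118) = -3 - 1219577/11918 = -1255331/11918 ≈ -105.33)
M = 18877 (M = 3 + (-601 + 19475) = 3 + 18874 = 18877)
1/(M + Q) = 1/(18877 - 1255331/11918) = 1/(223720755/11918) = 11918/223720755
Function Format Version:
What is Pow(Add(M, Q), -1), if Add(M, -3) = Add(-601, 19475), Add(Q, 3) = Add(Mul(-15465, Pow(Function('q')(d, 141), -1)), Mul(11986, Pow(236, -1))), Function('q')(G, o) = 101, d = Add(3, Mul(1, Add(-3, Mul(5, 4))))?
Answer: Rational(11918, 223720755) ≈ 5.3272e-5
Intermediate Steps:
d = 20 (d = Add(3, Mul(1, Add(-3, 20))) = Add(3, Mul(1, 17)) = Add(3, 17) = 20)
Q = Rational(-1255331, 11918) (Q = Add(-3, Add(Mul(-15465, Pow(101, -1)), Mul(11986, Pow(236, -1)))) = Add(-3, Add(Mul(-15465, Rational(1, 101)), Mul(11986, Rational(1, 236)))) = Add(-3, Add(Rational(-15465, 101), Rational(5993, 118))) = Add(-3, Rational(-1219577, 11918)) = Rational(-1255331, 11918) ≈ -105.33)
M = 18877 (M = Add(3, Add(-601, 19475)) = Add(3, 18874) = 18877)
Pow(Add(M, Q), -1) = Pow(Add(18877, Rational(-1255331, 11918)), -1) = Pow(Rational(223720755, 11918), -1) = Rational(11918, 223720755)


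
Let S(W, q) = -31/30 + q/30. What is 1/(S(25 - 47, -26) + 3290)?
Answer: 10/32881 ≈ 0.00030413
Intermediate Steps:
S(W, q) = -31/30 + q/30 (S(W, q) = -31*1/30 + q*(1/30) = -31/30 + q/30)
1/(S(25 - 47, -26) + 3290) = 1/((-31/30 + (1/30)*(-26)) + 3290) = 1/((-31/30 - 13/15) + 3290) = 1/(-19/10 + 3290) = 1/(32881/10) = 10/32881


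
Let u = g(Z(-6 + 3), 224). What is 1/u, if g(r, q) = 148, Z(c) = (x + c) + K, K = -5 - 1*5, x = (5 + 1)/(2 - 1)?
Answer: 1/148 ≈ 0.0067568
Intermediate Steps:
x = 6 (x = 6/1 = 6*1 = 6)
K = -10 (K = -5 - 5 = -10)
Z(c) = -4 + c (Z(c) = (6 + c) - 10 = -4 + c)
u = 148
1/u = 1/148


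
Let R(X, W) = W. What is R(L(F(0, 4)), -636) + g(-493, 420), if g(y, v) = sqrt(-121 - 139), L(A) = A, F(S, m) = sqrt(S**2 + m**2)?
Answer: -636 + 2*I*sqrt(65) ≈ -636.0 + 16.125*I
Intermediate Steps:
g(y, v) = 2*I*sqrt(65) (g(y, v) = sqrt(-260) = 2*I*sqrt(65))
R(L(F(0, 4)), -636) + g(-493, 420) = -636 + 2*I*sqrt(65)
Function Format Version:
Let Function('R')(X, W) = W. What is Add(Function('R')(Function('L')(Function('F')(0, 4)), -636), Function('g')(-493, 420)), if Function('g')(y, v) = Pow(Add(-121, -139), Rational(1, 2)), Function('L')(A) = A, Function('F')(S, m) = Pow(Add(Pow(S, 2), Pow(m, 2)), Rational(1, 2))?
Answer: Add(-636, Mul(2, I, Pow(65, Rational(1, 2)))) ≈ Add(-636.00, Mul(16.125, I))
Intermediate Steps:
Function('g')(y, v) = Mul(2, I, Pow(65, Rational(1, 2))) (Function('g')(y, v) = Pow(-260, Rational(1, 2)) = Mul(2, I, Pow(65, Rational(1, 2))))
Add(Function('R')(Function('L')(Function('F')(0, 4)), -636), Function('g')(-493, 420)) = Add(-636, Mul(2, I, Pow(65, Rational(1, 2))))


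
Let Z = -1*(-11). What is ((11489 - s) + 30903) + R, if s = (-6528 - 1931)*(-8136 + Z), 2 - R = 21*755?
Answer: -68702836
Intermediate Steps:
Z = 11
R = -15853 (R = 2 - 21*755 = 2 - 1*15855 = 2 - 15855 = -15853)
s = 68729375 (s = (-6528 - 1931)*(-8136 + 11) = -8459*(-8125) = 68729375)
((11489 - s) + 30903) + R = ((11489 - 1*68729375) + 30903) - 15853 = ((11489 - 68729375) + 30903) - 15853 = (-68717886 + 30903) - 15853 = -68686983 - 15853 = -68702836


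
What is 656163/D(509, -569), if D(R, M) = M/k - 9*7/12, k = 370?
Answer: -485560620/5023 ≈ -96668.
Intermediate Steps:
D(R, M) = -21/4 + M/370 (D(R, M) = M/370 - 9*7/12 = M*(1/370) - 63*1/12 = M/370 - 21/4 = -21/4 + M/370)
656163/D(509, -569) = 656163/(-21/4 + (1/370)*(-569)) = 656163/(-21/4 - 569/370) = 656163/(-5023/740) = 656163*(-740/5023) = -485560620/5023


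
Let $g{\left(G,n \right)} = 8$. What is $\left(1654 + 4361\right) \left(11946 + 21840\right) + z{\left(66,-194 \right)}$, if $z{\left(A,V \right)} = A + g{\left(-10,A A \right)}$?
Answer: $203222864$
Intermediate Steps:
$z{\left(A,V \right)} = 8 + A$ ($z{\left(A,V \right)} = A + 8 = 8 + A$)
$\left(1654 + 4361\right) \left(11946 + 21840\right) + z{\left(66,-194 \right)} = \left(1654 + 4361\right) \left(11946 + 21840\right) + \left(8 + 66\right) = 6015 \cdot 33786 + 74 = 203222790 + 74 = 203222864$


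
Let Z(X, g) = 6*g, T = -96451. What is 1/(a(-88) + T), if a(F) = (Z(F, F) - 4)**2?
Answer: 1/186573 ≈ 5.3598e-6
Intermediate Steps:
a(F) = (-4 + 6*F)**2 (a(F) = (6*F - 4)**2 = (-4 + 6*F)**2)
1/(a(-88) + T) = 1/(4*(-2 + 3*(-88))**2 - 96451) = 1/(4*(-2 - 264)**2 - 96451) = 1/(4*(-266)**2 - 96451) = 1/(4*70756 - 96451) = 1/(283024 - 96451) = 1/186573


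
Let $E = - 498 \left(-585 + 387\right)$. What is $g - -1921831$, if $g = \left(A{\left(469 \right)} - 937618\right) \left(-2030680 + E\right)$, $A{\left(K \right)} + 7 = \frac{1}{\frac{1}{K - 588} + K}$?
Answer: $\frac{50551712317583033}{27905} \approx 1.8116 \cdot 10^{12}$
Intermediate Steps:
$E = 98604$ ($E = \left(-498\right) \left(-198\right) = 98604$)
$A{\left(K \right)} = -7 + \frac{1}{K + \frac{1}{-588 + K}}$ ($A{\left(K \right)} = -7 + \frac{1}{\frac{1}{K - 588} + K} = -7 + \frac{1}{\frac{1}{-588 + K} + K} = -7 + \frac{1}{K + \frac{1}{-588 + K}}$)
$g = \frac{50551658688888978}{27905}$ ($g = \left(\frac{-595 - 7 \cdot 469^{2} + 4117 \cdot 469}{1 + 469^{2} - 275772} - 937618\right) \left(-2030680 + 98604\right) = \left(\frac{-595 - 1539727 + 1930873}{1 + 219961 - 275772} - 937618\right) \left(-1932076\right) = \left(\frac{-595 - 1539727 + 1930873}{-55810} - 937618\right) \left(-1932076\right) = \left(\left(- \frac{1}{55810}\right) 390551 - 937618\right) \left(-1932076\right) = \left(- \frac{390551}{55810} - 937618\right) \left(-1932076\right) = \left(- \frac{52328851131}{55810}\right) \left(-1932076\right) = \frac{50551658688888978}{27905} \approx 1.8116 \cdot 10^{12}$)
$g - -1921831 = \frac{50551658688888978}{27905} - -1921831 = \frac{50551658688888978}{27905} + 1921831 = \frac{50551712317583033}{27905}$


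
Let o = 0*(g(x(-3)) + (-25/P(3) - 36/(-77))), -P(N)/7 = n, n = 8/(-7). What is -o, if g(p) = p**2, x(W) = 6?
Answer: 0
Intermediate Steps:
n = -8/7 (n = 8*(-1/7) = -8/7 ≈ -1.1429)
P(N) = 8 (P(N) = -7*(-8/7) = 8)
o = 0 (o = 0*(6**2 + (-25/8 - 36/(-77))) = 0*(36 + (-25*1/8 - 36*(-1/77))) = 0*(36 + (-25/8 + 36/77)) = 0*(36 - 1637/616) = 0*(20539/616) = 0)
-o = -1*0 = 0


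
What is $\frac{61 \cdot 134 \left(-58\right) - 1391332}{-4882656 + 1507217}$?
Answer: $\frac{1865424}{3375439} \approx 0.55265$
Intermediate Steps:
$\frac{61 \cdot 134 \left(-58\right) - 1391332}{-4882656 + 1507217} = \frac{8174 \left(-58\right) - 1391332}{-3375439} = \left(-474092 - 1391332\right) \left(- \frac{1}{3375439}\right) = \left(-1865424\right) \left(- \frac{1}{3375439}\right) = \frac{1865424}{3375439}$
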